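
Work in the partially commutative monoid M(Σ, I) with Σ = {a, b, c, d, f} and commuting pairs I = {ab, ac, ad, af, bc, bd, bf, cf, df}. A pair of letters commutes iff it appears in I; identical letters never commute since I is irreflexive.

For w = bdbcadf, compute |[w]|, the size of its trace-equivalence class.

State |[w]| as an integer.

420

0(b) covers ∅
1(d) covers ∅
2(b) covers 0:b
3(c) covers 1:d
4(a) covers ∅
5(d) covers 3:c
6(f) covers ∅
floor of heap: 0:b, 1:d, 4:a, 6:f
completions by unplaced set U, small U first (add the entries for U minus each lowest piece of U):
  |U|=1: {2}:1  {4}:1  {5}:1  {6}:1
  |U|=2: {0,2}:1  {2,4}:2  {2,5}:2  {2,6}:2  {3,5}:1  {4,5}:2  {4,6}:2  {5,6}:2
  |U|=3: {0,2,4}:3  {0,2,5}:3  {0,2,6}:3  {1,3,5}:1  {2,3,5}:3  {2,4,5}:6  {2,4,6}:6  {2,5,6}:6  {3,4,5}:3  {3,5,6}:3  {4,5,6}:6
  |U|=4: {0,2,3,5}:6  {0,2,4,5}:12  {0,2,4,6}:12  {0,2,5,6}:12  {1,2,3,5}:4  {1,3,4,5}:4  {1,3,5,6}:4  {2,3,4,5}:12  {2,3,5,6}:12  {2,4,5,6}:24  {3,4,5,6}:12
  |U|=5: {0,1,2,3,5}:10  {0,2,3,4,5}:30  {0,2,3,5,6}:30  {0,2,4,5,6}:60  {1,2,3,4,5}:20  {1,2,3,5,6}:20  {1,3,4,5,6}:20  {2,3,4,5,6}:60
  start at 0(b): 120
  start at 1(d): 180
  start at 4(a): 60
  start at 6(f): 60
sum over floor = 420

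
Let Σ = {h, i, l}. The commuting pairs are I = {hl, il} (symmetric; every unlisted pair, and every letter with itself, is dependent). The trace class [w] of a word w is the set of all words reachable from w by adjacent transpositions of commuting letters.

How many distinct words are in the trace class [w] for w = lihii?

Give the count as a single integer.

5

0(l) covers ∅
1(i) covers ∅
2(h) covers 1:i
3(i) covers 2:h
4(i) covers 3:i
floor of heap: 0:l, 1:i
completions by unplaced set U, small U first (add the entries for U minus each lowest piece of U):
  |U|=1: {0}:1  {4}:1
  |U|=2: {0,4}:2  {3,4}:1
  |U|=3: {0,3,4}:3  {2,3,4}:1
  start at 0(l): 1
  start at 1(i): 4
sum over floor = 5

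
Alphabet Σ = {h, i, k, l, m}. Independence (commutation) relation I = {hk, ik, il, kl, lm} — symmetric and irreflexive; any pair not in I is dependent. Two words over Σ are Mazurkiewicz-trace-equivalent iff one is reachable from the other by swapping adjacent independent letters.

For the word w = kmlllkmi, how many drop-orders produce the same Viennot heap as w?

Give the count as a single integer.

56

piece 0:k — minimal
piece 1:m rests on {0:k}
piece 2:l — minimal
piece 3:l rests on {2:l}
piece 4:l rests on {3:l}
piece 5:k rests on {1:m}
piece 6:m rests on {5:k}
piece 7:i rests on {6:m}
minimal pieces: {0:k, 2:l}
ways to finish when only these pieces remain (= sum over removing one remaining piece with nothing left below it):
  1 left: {4}→1  {7}→1
  2 left: {3,4}→1  {4,7}→2  {6,7}→1
  3 left: {2,3,4}→1  {3,4,7}→3  {4,6,7}→3  {5,6,7}→1
  4 left: {1,5,6,7}→1  {2,3,4,7}→4  {3,4,6,7}→6  {4,5,6,7}→4
  5 left: {0,1,5,6,7}→1  {1,4,5,6,7}→5  {2,3,4,6,7}→10  {3,4,5,6,7}→10
  6 left: {0,1,4,5,6,7}→6  {1,3,4,5,6,7}→15  {2,3,4,5,6,7}→20
  placing 0:k first → 35 extensions
  placing 2:l first → 21 extensions
total linear extensions = 56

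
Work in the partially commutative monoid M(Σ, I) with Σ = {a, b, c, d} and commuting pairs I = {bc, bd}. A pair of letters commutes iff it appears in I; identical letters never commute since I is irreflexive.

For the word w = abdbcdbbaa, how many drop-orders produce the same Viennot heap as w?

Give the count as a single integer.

35

piece 0:a — minimal
piece 1:b rests on {0:a}
piece 2:d rests on {0:a}
piece 3:b rests on {1:b}
piece 4:c rests on {2:d}
piece 5:d rests on {4:c}
piece 6:b rests on {3:b}
piece 7:b rests on {6:b}
piece 8:a rests on {5:d, 7:b}
piece 9:a rests on {8:a}
minimal pieces: {0:a}
ways to finish when only these pieces remain (= sum over removing one remaining piece with nothing left below it):
  1 left: {9}→1
  2 left: {8,9}→1
  3 left: {5,8,9}→1  {7,8,9}→1
  4 left: {4,5,8,9}→1  {5,7,8,9}→2  {6,7,8,9}→1
  5 left: {2,4,5,8,9}→1  {3,6,7,8,9}→1  {4,5,7,8,9}→3  {5,6,7,8,9}→3
  6 left: {1,3,6,7,8,9}→1  {2,4,5,7,8,9}→4  {3,5,6,7,8,9}→4  {4,5,6,7,8,9}→6
  7 left: {1,3,5,6,7,8,9}→5  {2,4,5,6,7,8,9}→10  {3,4,5,6,7,8,9}→10
  8 left: {1,3,4,5,6,7,8,9}→15  {2,3,4,5,6,7,8,9}→20
  placing 0:a first → 35 extensions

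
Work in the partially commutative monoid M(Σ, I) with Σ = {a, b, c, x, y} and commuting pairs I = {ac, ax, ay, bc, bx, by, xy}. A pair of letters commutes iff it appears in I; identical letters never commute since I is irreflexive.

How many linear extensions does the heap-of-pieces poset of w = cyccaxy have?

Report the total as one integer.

14

piece 0:c — minimal
piece 1:y rests on {0:c}
piece 2:c rests on {1:y}
piece 3:c rests on {2:c}
piece 4:a — minimal
piece 5:x rests on {3:c}
piece 6:y rests on {3:c}
minimal pieces: {0:c, 4:a}
ways to finish when only these pieces remain (= sum over removing one remaining piece with nothing left below it):
  1 left: {4}→1  {5}→1  {6}→1
  2 left: {4,5}→2  {4,6}→2  {5,6}→2
  3 left: {3,5,6}→2  {4,5,6}→6
  4 left: {2,3,5,6}→2  {3,4,5,6}→8
  5 left: {1,2,3,5,6}→2  {2,3,4,5,6}→10
  placing 0:c first → 12 extensions
  placing 4:a first → 2 extensions
total linear extensions = 14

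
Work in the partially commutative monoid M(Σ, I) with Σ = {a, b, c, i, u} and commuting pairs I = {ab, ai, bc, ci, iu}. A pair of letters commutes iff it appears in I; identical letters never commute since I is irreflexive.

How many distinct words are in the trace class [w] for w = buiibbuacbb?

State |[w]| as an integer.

drop 0:b onto floor
drop 1:u onto {0:b}
drop 2:i onto {0:b}
drop 3:i onto {2:i}
drop 4:b onto {1:u, 3:i}
drop 5:b onto {4:b}
drop 6:u onto {5:b}
drop 7:a onto {6:u}
drop 8:c onto {7:a}
drop 9:b onto {6:u}
drop 10:b onto {9:b}
ground layer = {0:b}
drop-orders for the pieces not yet dropped (sum over which currently-grounded one goes next):
  1 to go: {8} 1  {10} 1
  2 to go: {7,8} 1  {8,10} 2  {9,10} 1
  3 to go: {7,8,10} 3  {8,9,10} 3
  4 to go: {7,8,9,10} 6
  5 to go: {6,7,8,9,10} 6
  6 to go: {5,6,7,8,9,10} 6
  7 to go: {4,5,6,7,8,9,10} 6
  8 to go: {1,4,5,6,7,8,9,10} 6  {3,4,5,6,7,8,9,10} 6
  9 to go: {1,3,4,5,6,7,8,9,10} 12  {2,3,4,5,6,7,8,9,10} 6
  if 0:b drops first: 18 orders

18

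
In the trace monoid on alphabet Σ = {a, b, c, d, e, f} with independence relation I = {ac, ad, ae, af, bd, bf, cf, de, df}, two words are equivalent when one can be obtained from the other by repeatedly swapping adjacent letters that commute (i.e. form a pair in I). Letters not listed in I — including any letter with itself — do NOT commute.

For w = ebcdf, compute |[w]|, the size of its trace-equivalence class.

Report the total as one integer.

drop 0:e onto floor
drop 1:b onto {0:e}
drop 2:c onto {1:b}
drop 3:d onto {2:c}
drop 4:f onto {0:e}
ground layer = {0:e}
drop-orders for the pieces not yet dropped (sum over which currently-grounded one goes next):
  1 to go: {3} 1  {4} 1
  2 to go: {2,3} 1  {3,4} 2
  3 to go: {1,2,3} 1  {2,3,4} 3
  if 0:e drops first: 4 orders

4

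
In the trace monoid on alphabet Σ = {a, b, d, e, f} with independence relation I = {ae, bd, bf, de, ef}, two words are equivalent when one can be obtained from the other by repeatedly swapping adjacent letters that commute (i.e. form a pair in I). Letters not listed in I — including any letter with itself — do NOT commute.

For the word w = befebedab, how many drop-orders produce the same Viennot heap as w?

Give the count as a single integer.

36

0(b) covers ∅
1(e) covers 0:b
2(f) covers ∅
3(e) covers 1:e
4(b) covers 3:e
5(e) covers 4:b
6(d) covers 2:f
7(a) covers 4:b, 6:d
8(b) covers 5:e, 7:a
floor of heap: 0:b, 2:f
completions by unplaced set U, small U first (add the entries for U minus each lowest piece of U):
  |U|=1: {8}:1
  |U|=2: {5,8}:1  {7,8}:1
  |U|=3: {5,7,8}:2  {6,7,8}:1
  |U|=4: {2,6,7,8}:1  {4,5,7,8}:2  {5,6,7,8}:3
  |U|=5: {2,5,6,7,8}:4  {3,4,5,7,8}:2  {4,5,6,7,8}:5
  |U|=6: {1,3,4,5,7,8}:2  {2,4,5,6,7,8}:9  {3,4,5,6,7,8}:7
  |U|=7: {0,1,3,4,5,7,8}:2  {1,3,4,5,6,7,8}:9  {2,3,4,5,6,7,8}:16
  start at 0(b): 25
  start at 2(f): 11
sum over floor = 36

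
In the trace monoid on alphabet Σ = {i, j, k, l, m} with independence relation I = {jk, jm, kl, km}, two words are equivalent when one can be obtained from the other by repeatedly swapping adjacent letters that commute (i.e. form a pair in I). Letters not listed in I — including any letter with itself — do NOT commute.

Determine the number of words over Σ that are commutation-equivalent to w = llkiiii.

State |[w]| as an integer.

piece 0:l — minimal
piece 1:l rests on {0:l}
piece 2:k — minimal
piece 3:i rests on {1:l, 2:k}
piece 4:i rests on {3:i}
piece 5:i rests on {4:i}
piece 6:i rests on {5:i}
minimal pieces: {0:l, 2:k}
ways to finish when only these pieces remain (= sum over removing one remaining piece with nothing left below it):
  1 left: {6}→1
  2 left: {5,6}→1
  3 left: {4,5,6}→1
  4 left: {3,4,5,6}→1
  5 left: {1,3,4,5,6}→1  {2,3,4,5,6}→1
  placing 0:l first → 2 extensions
  placing 2:k first → 1 extensions
total linear extensions = 3

3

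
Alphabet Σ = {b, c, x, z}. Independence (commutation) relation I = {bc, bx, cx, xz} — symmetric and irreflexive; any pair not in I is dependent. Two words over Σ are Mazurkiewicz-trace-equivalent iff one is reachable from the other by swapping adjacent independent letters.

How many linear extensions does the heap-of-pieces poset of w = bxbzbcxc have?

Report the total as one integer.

84

#0=b has no predecessor
#1=x has no predecessor
#2=b depends on [0:b]
#3=z depends on [2:b]
#4=b depends on [3:z]
#5=c depends on [3:z]
#6=x depends on [1:x]
#7=c depends on [5:c]
sources: [0:b, 1:x]
N(rest) = Σ N(rest − s) over sources s of rest; N(one piece) = 1:
  size 1 → [4]=1  [6]=1  [7]=1
  size 2 → [1,6]=1  [4,6]=2  [4,7]=2  [5,7]=1  [6,7]=2
  size 3 → [1,4,6]=3  [1,6,7]=3  [4,5,7]=3  [4,6,7]=6  [5,6,7]=3
  size 4 → [1,4,6,7]=12  [1,5,6,7]=6  [3,4,5,7]=3  [4,5,6,7]=12
  size 5 → [1,4,5,6,7]=30  [2,3,4,5,7]=3  [3,4,5,6,7]=15
  size 6 → [0,2,3,4,5,7]=3  [1,3,4,5,6,7]=45  [2,3,4,5,6,7]=18
  first=0(b) contributes 63
  first=1(x) contributes 21
|[w]| = 84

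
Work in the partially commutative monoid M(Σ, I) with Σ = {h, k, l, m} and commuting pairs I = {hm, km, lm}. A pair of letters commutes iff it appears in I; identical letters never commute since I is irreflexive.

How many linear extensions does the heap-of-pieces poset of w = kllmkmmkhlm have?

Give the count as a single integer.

#0=k has no predecessor
#1=l depends on [0:k]
#2=l depends on [1:l]
#3=m has no predecessor
#4=k depends on [2:l]
#5=m depends on [3:m]
#6=m depends on [5:m]
#7=k depends on [4:k]
#8=h depends on [7:k]
#9=l depends on [8:h]
#10=m depends on [6:m]
sources: [0:k, 3:m]
N(rest) = Σ N(rest − s) over sources s of rest; N(one piece) = 1:
  size 1 → [9]=1  [10]=1
  size 2 → [6,10]=1  [8,9]=1  [9,10]=2
  size 3 → [5,6,10]=1  [6,9,10]=3  [7,8,9]=1  [8,9,10]=3
  size 4 → [3,5,6,10]=1  [4,7,8,9]=1  [5,6,9,10]=4  [6,8,9,10]=6  [7,8,9,10]=4
  size 5 → [2,4,7,8,9]=1  [3,5,6,9,10]=5  [4,7,8,9,10]=5  [5,6,8,9,10]=10  [6,7,8,9,10]=10
  size 6 → [1,2,4,7,8,9]=1  [2,4,7,8,9,10]=6  [3,5,6,8,9,10]=15  [4,6,7,8,9,10]=15  [5,6,7,8,9,10]=20
  size 7 → [0,1,2,4,7,8,9]=1  [1,2,4,7,8,9,10]=7  [2,4,6,7,8,9,10]=21  [3,5,6,7,8,9,10]=35  [4,5,6,7,8,9,10]=35
  size 8 → [0,1,2,4,7,8,9,10]=8  [1,2,4,6,7,8,9,10]=28  [2,4,5,6,7,8,9,10]=56  [3,4,5,6,7,8,9,10]=70
  size 9 → [0,1,2,4,6,7,8,9,10]=36  [1,2,4,5,6,7,8,9,10]=84  [2,3,4,5,6,7,8,9,10]=126
  first=0(k) contributes 210
  first=3(m) contributes 120
|[w]| = 330

330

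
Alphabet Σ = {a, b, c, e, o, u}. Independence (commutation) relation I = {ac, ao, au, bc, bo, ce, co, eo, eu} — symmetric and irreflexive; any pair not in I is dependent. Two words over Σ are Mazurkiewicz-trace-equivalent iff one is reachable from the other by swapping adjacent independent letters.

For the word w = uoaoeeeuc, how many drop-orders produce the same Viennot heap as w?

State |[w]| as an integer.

piece 0:u — minimal
piece 1:o rests on {0:u}
piece 2:a — minimal
piece 3:o rests on {1:o}
piece 4:e rests on {2:a}
piece 5:e rests on {4:e}
piece 6:e rests on {5:e}
piece 7:u rests on {3:o}
piece 8:c rests on {7:u}
minimal pieces: {0:u, 2:a}
ways to finish when only these pieces remain (= sum over removing one remaining piece with nothing left below it):
  1 left: {6}→1  {8}→1
  2 left: {5,6}→1  {6,8}→2  {7,8}→1
  3 left: {3,7,8}→1  {4,5,6}→1  {5,6,8}→3  {6,7,8}→3
  4 left: {1,3,7,8}→1  {2,4,5,6}→1  {3,6,7,8}→4  {4,5,6,8}→4  {5,6,7,8}→6
  5 left: {0,1,3,7,8}→1  {1,3,6,7,8}→5  {2,4,5,6,8}→5  {3,5,6,7,8}→10  {4,5,6,7,8}→10
  6 left: {0,1,3,6,7,8}→6  {1,3,5,6,7,8}→15  {2,4,5,6,7,8}→15  {3,4,5,6,7,8}→20
  7 left: {0,1,3,5,6,7,8}→21  {1,3,4,5,6,7,8}→35  {2,3,4,5,6,7,8}→35
  placing 0:u first → 70 extensions
  placing 2:a first → 56 extensions
total linear extensions = 126

126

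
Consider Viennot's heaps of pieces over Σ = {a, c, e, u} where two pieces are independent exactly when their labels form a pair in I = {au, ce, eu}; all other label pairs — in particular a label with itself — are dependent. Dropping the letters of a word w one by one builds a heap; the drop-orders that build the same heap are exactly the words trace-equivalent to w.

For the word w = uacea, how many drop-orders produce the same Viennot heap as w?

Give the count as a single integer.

#0=u has no predecessor
#1=a has no predecessor
#2=c depends on [0:u, 1:a]
#3=e depends on [1:a]
#4=a depends on [2:c, 3:e]
sources: [0:u, 1:a]
N(rest) = Σ N(rest − s) over sources s of rest; N(one piece) = 1:
  size 1 → [4]=1
  size 2 → [2,4]=1  [3,4]=1
  size 3 → [0,2,4]=1  [2,3,4]=2
  first=0(u) contributes 2
  first=1(a) contributes 3
|[w]| = 5

5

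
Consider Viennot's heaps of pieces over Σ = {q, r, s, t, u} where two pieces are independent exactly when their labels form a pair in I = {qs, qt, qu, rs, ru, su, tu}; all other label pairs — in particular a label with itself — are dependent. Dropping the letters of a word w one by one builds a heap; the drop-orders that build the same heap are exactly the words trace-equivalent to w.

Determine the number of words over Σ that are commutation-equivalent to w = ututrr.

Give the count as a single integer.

15

drop 0:u onto floor
drop 1:t onto floor
drop 2:u onto {0:u}
drop 3:t onto {1:t}
drop 4:r onto {3:t}
drop 5:r onto {4:r}
ground layer = {0:u, 1:t}
drop-orders for the pieces not yet dropped (sum over which currently-grounded one goes next):
  1 to go: {2} 1  {5} 1
  2 to go: {0,2} 1  {2,5} 2  {4,5} 1
  3 to go: {0,2,5} 3  {2,4,5} 3  {3,4,5} 1
  4 to go: {0,2,4,5} 6  {1,3,4,5} 1  {2,3,4,5} 4
  if 0:u drops first: 5 orders
  if 1:t drops first: 10 orders
heap linearizations: 15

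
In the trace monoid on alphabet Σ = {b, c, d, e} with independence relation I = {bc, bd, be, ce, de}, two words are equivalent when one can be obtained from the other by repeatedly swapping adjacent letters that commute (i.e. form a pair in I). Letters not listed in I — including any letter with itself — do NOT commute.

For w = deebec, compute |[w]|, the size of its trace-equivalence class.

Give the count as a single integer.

60

drop 0:d onto floor
drop 1:e onto floor
drop 2:e onto {1:e}
drop 3:b onto floor
drop 4:e onto {2:e}
drop 5:c onto {0:d}
ground layer = {0:d, 1:e, 3:b}
drop-orders for the pieces not yet dropped (sum over which currently-grounded one goes next):
  1 to go: {3} 1  {4} 1  {5} 1
  2 to go: {0,5} 1  {2,4} 1  {3,4} 2  {3,5} 2  {4,5} 2
  3 to go: {0,3,5} 3  {0,4,5} 3  {1,2,4} 1  {2,3,4} 3  {2,4,5} 3  {3,4,5} 6
  4 to go: {0,2,4,5} 6  {0,3,4,5} 12  {1,2,3,4} 4  {1,2,4,5} 4  {2,3,4,5} 12
  if 0:d drops first: 20 orders
  if 1:e drops first: 30 orders
  if 3:b drops first: 10 orders
heap linearizations: 60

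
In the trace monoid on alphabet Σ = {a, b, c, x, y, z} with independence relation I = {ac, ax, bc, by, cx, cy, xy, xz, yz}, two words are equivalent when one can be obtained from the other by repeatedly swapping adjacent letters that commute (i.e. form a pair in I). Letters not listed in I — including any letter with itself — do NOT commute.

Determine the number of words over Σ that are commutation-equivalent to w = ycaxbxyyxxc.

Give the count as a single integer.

0(y) covers ∅
1(c) covers ∅
2(a) covers 0:y
3(x) covers ∅
4(b) covers 2:a, 3:x
5(x) covers 4:b
6(y) covers 2:a
7(y) covers 6:y
8(x) covers 5:x
9(x) covers 8:x
10(c) covers 1:c
floor of heap: 0:y, 1:c, 3:x
completions by unplaced set U, small U first (add the entries for U minus each lowest piece of U):
  |U|=1: {7}:1  {9}:1  {10}:1
  |U|=2: {1,10}:1  {6,7}:1  {7,9}:2  {7,10}:2  {8,9}:1  {9,10}:2
  |U|=3: {1,7,10}:3  {1,9,10}:3  {5,8,9}:1  {6,7,9}:3  {6,7,10}:3  {7,8,9}:3  {7,9,10}:6  {8,9,10}:3
  |U|=4: {1,6,7,10}:6  {1,7,9,10}:12  {1,8,9,10}:6  {4,5,8,9}:1  {5,7,8,9}:4  {5,8,9,10}:4  {6,7,8,9}:6  {6,7,9,10}:12  {7,8,9,10}:12
  |U|=5: {1,5,8,9,10}:10  {1,6,7,9,10}:30  {1,7,8,9,10}:30  {3,4,5,8,9}:1  {4,5,7,8,9}:5  {4,5,8,9,10}:5  {5,6,7,8,9}:10  {5,7,8,9,10}:20  {6,7,8,9,10}:30
  |U|=6: {1,4,5,8,9,10}:15  {1,5,7,8,9,10}:60  {1,6,7,8,9,10}:90  {3,4,5,7,8,9}:6  {3,4,5,8,9,10}:6  {4,5,6,7,8,9}:15  {4,5,7,8,9,10}:30  {5,6,7,8,9,10}:60
  |U|=7: {1,3,4,5,8,9,10}:21  {1,4,5,7,8,9,10}:105  {1,5,6,7,8,9,10}:210  {2,4,5,6,7,8,9}:15  {3,4,5,6,7,8,9}:21  {3,4,5,7,8,9,10}:42  {4,5,6,7,8,9,10}:105
  |U|=8: {0,2,4,5,6,7,8,9}:15  {1,3,4,5,7,8,9,10}:168  {1,4,5,6,7,8,9,10}:420  {2,3,4,5,6,7,8,9}:36  {2,4,5,6,7,8,9,10}:120  {3,4,5,6,7,8,9,10}:168
  |U|=9: {0,2,3,4,5,6,7,8,9}:51  {0,2,4,5,6,7,8,9,10}:135  {1,2,4,5,6,7,8,9,10}:540  {1,3,4,5,6,7,8,9,10}:756  {2,3,4,5,6,7,8,9,10}:324
  start at 0(y): 1620
  start at 1(c): 510
  start at 3(x): 675
sum over floor = 2805

2805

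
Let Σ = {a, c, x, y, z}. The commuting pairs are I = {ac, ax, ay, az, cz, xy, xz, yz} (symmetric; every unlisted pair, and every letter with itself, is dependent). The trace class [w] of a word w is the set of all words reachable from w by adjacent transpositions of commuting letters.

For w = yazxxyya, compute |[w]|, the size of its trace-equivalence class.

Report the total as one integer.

1680

#0=y has no predecessor
#1=a has no predecessor
#2=z has no predecessor
#3=x has no predecessor
#4=x depends on [3:x]
#5=y depends on [0:y]
#6=y depends on [5:y]
#7=a depends on [1:a]
sources: [0:y, 1:a, 2:z, 3:x]
N(rest) = Σ N(rest − s) over sources s of rest; N(one piece) = 1:
  size 1 → [2]=1  [4]=1  [6]=1  [7]=1
  size 2 → [1,7]=1  [2,4]=2  [2,6]=2  [2,7]=2  [3,4]=1  [4,6]=2  [4,7]=2  [5,6]=1  [6,7]=2
  size 3 → [0,5,6]=1  [1,2,7]=3  [1,4,7]=3  [1,6,7]=3  [2,3,4]=3  [2,4,6]=6  [2,4,7]=6  [2,5,6]=3  [2,6,7]=6  [3,4,6]=3  [3,4,7]=3  [4,5,6]=3  [4,6,7]=6  [5,6,7]=3
  size 4 → [0,2,5,6]=4  [0,4,5,6]=4  [0,5,6,7]=4  [1,2,4,7]=12  [1,2,6,7]=12  [1,3,4,7]=6  [1,4,6,7]=12  [1,5,6,7]=6  [2,3,4,6]=12  [2,3,4,7]=12  [2,4,5,6]=12  [2,4,6,7]=24  [2,5,6,7]=12  [3,4,5,6]=6  [3,4,6,7]=12  [4,5,6,7]=12
  size 5 → [0,1,5,6,7]=10  [0,2,4,5,6]=20  [0,2,5,6,7]=20  [0,3,4,5,6]=10  [0,4,5,6,7]=20  [1,2,3,4,7]=30  [1,2,4,6,7]=60  [1,2,5,6,7]=30  [1,3,4,6,7]=30  [1,4,5,6,7]=30  [2,3,4,5,6]=30  [2,3,4,6,7]=60  [2,4,5,6,7]=60  [3,4,5,6,7]=30
  size 6 → [0,1,2,5,6,7]=60  [0,1,4,5,6,7]=60  [0,2,3,4,5,6]=60  [0,2,4,5,6,7]=120  [0,3,4,5,6,7]=60  [1,2,3,4,6,7]=180  [1,2,4,5,6,7]=180  [1,3,4,5,6,7]=90  [2,3,4,5,6,7]=180
  first=0(y) contributes 630
  first=1(a) contributes 420
  first=2(z) contributes 210
  first=3(x) contributes 420
|[w]| = 1680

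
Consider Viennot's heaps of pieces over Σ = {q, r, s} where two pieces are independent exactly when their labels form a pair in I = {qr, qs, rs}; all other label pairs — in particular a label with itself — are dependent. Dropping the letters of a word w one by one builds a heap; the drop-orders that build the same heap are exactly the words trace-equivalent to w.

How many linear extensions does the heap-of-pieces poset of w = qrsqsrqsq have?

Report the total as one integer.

1260

drop 0:q onto floor
drop 1:r onto floor
drop 2:s onto floor
drop 3:q onto {0:q}
drop 4:s onto {2:s}
drop 5:r onto {1:r}
drop 6:q onto {3:q}
drop 7:s onto {4:s}
drop 8:q onto {6:q}
ground layer = {0:q, 1:r, 2:s}
drop-orders for the pieces not yet dropped (sum over which currently-grounded one goes next):
  1 to go: {5} 1  {7} 1  {8} 1
  2 to go: {1,5} 1  {4,7} 1  {5,7} 2  {5,8} 2  {6,8} 1  {7,8} 2
  3 to go: {1,5,7} 3  {1,5,8} 3  {2,4,7} 1  {3,6,8} 1  {4,5,7} 3  {4,7,8} 3  {5,6,8} 3  {5,7,8} 6  {6,7,8} 3
  4 to go: {0,3,6,8} 1  {1,4,5,7} 6  {1,5,6,8} 6  {1,5,7,8} 12  {2,4,5,7} 4  {2,4,7,8} 4  {3,5,6,8} 4  {3,6,7,8} 4  {4,5,7,8} 12  {4,6,7,8} 6  {5,6,7,8} 12
  5 to go: {0,3,5,6,8} 5  {0,3,6,7,8} 5  {1,2,4,5,7} 10  {1,3,5,6,8} 10  {1,4,5,7,8} 30  {1,5,6,7,8} 30  {2,4,5,7,8} 20  {2,4,6,7,8} 10  {3,4,6,7,8} 10  {3,5,6,7,8} 20  {4,5,6,7,8} 30
  6 to go: {0,1,3,5,6,8} 15  {0,3,4,6,7,8} 15  {0,3,5,6,7,8} 30  {1,2,4,5,7,8} 60  {1,3,5,6,7,8} 60  {1,4,5,6,7,8} 90  {2,3,4,6,7,8} 20  {2,4,5,6,7,8} 60  {3,4,5,6,7,8} 60
  7 to go: {0,1,3,5,6,7,8} 105  {0,2,3,4,6,7,8} 35  {0,3,4,5,6,7,8} 105  {1,2,4,5,6,7,8} 210  {1,3,4,5,6,7,8} 210  {2,3,4,5,6,7,8} 140
  if 0:q drops first: 560 orders
  if 1:r drops first: 280 orders
  if 2:s drops first: 420 orders
heap linearizations: 1260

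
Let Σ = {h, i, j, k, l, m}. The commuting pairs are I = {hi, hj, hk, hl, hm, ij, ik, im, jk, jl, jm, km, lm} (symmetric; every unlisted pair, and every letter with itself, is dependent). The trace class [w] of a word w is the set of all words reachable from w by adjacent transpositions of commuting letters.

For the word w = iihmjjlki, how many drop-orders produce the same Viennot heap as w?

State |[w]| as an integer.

3024

drop 0:i onto floor
drop 1:i onto {0:i}
drop 2:h onto floor
drop 3:m onto floor
drop 4:j onto floor
drop 5:j onto {4:j}
drop 6:l onto {1:i}
drop 7:k onto {6:l}
drop 8:i onto {6:l}
ground layer = {0:i, 2:h, 3:m, 4:j}
drop-orders for the pieces not yet dropped (sum over which currently-grounded one goes next):
  1 to go: {2} 1  {3} 1  {5} 1  {7} 1  {8} 1
  2 to go: {2,3} 2  {2,5} 2  {2,7} 2  {2,8} 2  {3,5} 2  {3,7} 2  {3,8} 2  {4,5} 1  {5,7} 2  {5,8} 2  {7,8} 2
  3 to go: {2,3,5} 6  {2,3,7} 6  {2,3,8} 6  {2,4,5} 3  {2,5,7} 6  {2,5,8} 6  {2,7,8} 6  {3,4,5} 3  {3,5,7} 6  {3,5,8} 6  {3,7,8} 6  {4,5,7} 3  {4,5,8} 3  {5,7,8} 6  {6,7,8} 2
  4 to go: {1,6,7,8} 2  {2,3,4,5} 12  {2,3,5,7} 24  {2,3,5,8} 24  {2,3,7,8} 24  {2,4,5,7} 12  {2,4,5,8} 12  {2,5,7,8} 24  {2,6,7,8} 8  {3,4,5,7} 12  {3,4,5,8} 12  {3,5,7,8} 24  {3,6,7,8} 8  {4,5,7,8} 12  {5,6,7,8} 8
  5 to go: {0,1,6,7,8} 2  {1,2,6,7,8} 10  {1,3,6,7,8} 10  {1,5,6,7,8} 10  {2,3,4,5,7} 60  {2,3,4,5,8} 60  {2,3,5,7,8} 120  {2,3,6,7,8} 40  {2,4,5,7,8} 60  {2,5,6,7,8} 40  {3,4,5,7,8} 60  {3,5,6,7,8} 40  {4,5,6,7,8} 20
  6 to go: {0,1,2,6,7,8} 12  {0,1,3,6,7,8} 12  {0,1,5,6,7,8} 12  {1,2,3,6,7,8} 60  {1,2,5,6,7,8} 60  {1,3,5,6,7,8} 60  {1,4,5,6,7,8} 30  {2,3,4,5,7,8} 360  {2,3,5,6,7,8} 240  {2,4,5,6,7,8} 120  {3,4,5,6,7,8} 120
  7 to go: {0,1,2,3,6,7,8} 84  {0,1,2,5,6,7,8} 84  {0,1,3,5,6,7,8} 84  {0,1,4,5,6,7,8} 42  {1,2,3,5,6,7,8} 420  {1,2,4,5,6,7,8} 210  {1,3,4,5,6,7,8} 210  {2,3,4,5,6,7,8} 840
  if 0:i drops first: 1680 orders
  if 2:h drops first: 336 orders
  if 3:m drops first: 336 orders
  if 4:j drops first: 672 orders
heap linearizations: 3024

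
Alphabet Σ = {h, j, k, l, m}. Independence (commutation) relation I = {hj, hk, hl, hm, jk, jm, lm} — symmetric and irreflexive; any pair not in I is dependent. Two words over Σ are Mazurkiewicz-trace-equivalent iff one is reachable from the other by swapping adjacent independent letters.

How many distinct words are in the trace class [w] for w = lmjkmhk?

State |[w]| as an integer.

63

0(l) covers ∅
1(m) covers ∅
2(j) covers 0:l
3(k) covers 0:l, 1:m
4(m) covers 3:k
5(h) covers ∅
6(k) covers 4:m
floor of heap: 0:l, 1:m, 5:h
completions by unplaced set U, small U first (add the entries for U minus each lowest piece of U):
  |U|=1: {2}:1  {5}:1  {6}:1
  |U|=2: {2,5}:2  {2,6}:2  {4,6}:1  {5,6}:2
  |U|=3: {2,4,6}:3  {2,5,6}:6  {3,4,6}:1  {4,5,6}:3
  |U|=4: {1,3,4,6}:1  {2,3,4,6}:4  {2,4,5,6}:12  {3,4,5,6}:4
  |U|=5: {0,2,3,4,6}:4  {1,2,3,4,6}:5  {1,3,4,5,6}:5  {2,3,4,5,6}:20
  start at 0(l): 30
  start at 1(m): 24
  start at 5(h): 9
sum over floor = 63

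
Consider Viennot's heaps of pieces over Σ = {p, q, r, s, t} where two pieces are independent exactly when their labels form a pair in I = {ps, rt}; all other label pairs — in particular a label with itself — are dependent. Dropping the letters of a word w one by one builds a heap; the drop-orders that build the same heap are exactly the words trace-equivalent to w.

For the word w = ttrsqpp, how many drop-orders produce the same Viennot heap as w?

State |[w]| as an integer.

drop 0:t onto floor
drop 1:t onto {0:t}
drop 2:r onto floor
drop 3:s onto {1:t, 2:r}
drop 4:q onto {3:s}
drop 5:p onto {4:q}
drop 6:p onto {5:p}
ground layer = {0:t, 2:r}
drop-orders for the pieces not yet dropped (sum over which currently-grounded one goes next):
  1 to go: {6} 1
  2 to go: {5,6} 1
  3 to go: {4,5,6} 1
  4 to go: {3,4,5,6} 1
  5 to go: {1,3,4,5,6} 1  {2,3,4,5,6} 1
  if 0:t drops first: 2 orders
  if 2:r drops first: 1 orders
heap linearizations: 3

3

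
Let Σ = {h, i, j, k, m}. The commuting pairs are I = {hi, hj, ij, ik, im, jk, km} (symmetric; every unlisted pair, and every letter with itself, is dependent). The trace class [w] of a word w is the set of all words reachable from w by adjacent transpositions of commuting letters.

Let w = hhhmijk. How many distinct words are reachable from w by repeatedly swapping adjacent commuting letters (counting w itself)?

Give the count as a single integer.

21

drop 0:h onto floor
drop 1:h onto {0:h}
drop 2:h onto {1:h}
drop 3:m onto {2:h}
drop 4:i onto floor
drop 5:j onto {3:m}
drop 6:k onto {2:h}
ground layer = {0:h, 4:i}
drop-orders for the pieces not yet dropped (sum over which currently-grounded one goes next):
  1 to go: {4} 1  {5} 1  {6} 1
  2 to go: {3,5} 1  {4,5} 2  {4,6} 2  {5,6} 2
  3 to go: {3,4,5} 3  {3,5,6} 3  {4,5,6} 6
  4 to go: {2,3,5,6} 3  {3,4,5,6} 12
  5 to go: {1,2,3,5,6} 3  {2,3,4,5,6} 15
  if 0:h drops first: 18 orders
  if 4:i drops first: 3 orders
heap linearizations: 21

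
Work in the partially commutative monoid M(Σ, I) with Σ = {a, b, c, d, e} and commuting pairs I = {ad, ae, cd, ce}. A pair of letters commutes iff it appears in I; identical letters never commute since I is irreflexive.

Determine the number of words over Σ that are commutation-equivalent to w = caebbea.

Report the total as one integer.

6

piece 0:c — minimal
piece 1:a rests on {0:c}
piece 2:e — minimal
piece 3:b rests on {1:a, 2:e}
piece 4:b rests on {3:b}
piece 5:e rests on {4:b}
piece 6:a rests on {4:b}
minimal pieces: {0:c, 2:e}
ways to finish when only these pieces remain (= sum over removing one remaining piece with nothing left below it):
  1 left: {5}→1  {6}→1
  2 left: {5,6}→2
  3 left: {4,5,6}→2
  4 left: {3,4,5,6}→2
  5 left: {1,3,4,5,6}→2  {2,3,4,5,6}→2
  placing 0:c first → 4 extensions
  placing 2:e first → 2 extensions
total linear extensions = 6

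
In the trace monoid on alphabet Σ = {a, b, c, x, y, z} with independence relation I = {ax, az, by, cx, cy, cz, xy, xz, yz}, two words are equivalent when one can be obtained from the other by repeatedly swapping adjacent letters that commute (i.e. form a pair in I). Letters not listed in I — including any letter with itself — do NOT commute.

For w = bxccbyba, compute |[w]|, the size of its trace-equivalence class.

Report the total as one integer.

piece 0:b — minimal
piece 1:x rests on {0:b}
piece 2:c rests on {0:b}
piece 3:c rests on {2:c}
piece 4:b rests on {1:x, 3:c}
piece 5:y — minimal
piece 6:b rests on {4:b}
piece 7:a rests on {5:y, 6:b}
minimal pieces: {0:b, 5:y}
ways to finish when only these pieces remain (= sum over removing one remaining piece with nothing left below it):
  1 left: {7}→1
  2 left: {5,7}→1  {6,7}→1
  3 left: {4,6,7}→1  {5,6,7}→2
  4 left: {1,4,6,7}→1  {3,4,6,7}→1  {4,5,6,7}→3
  5 left: {1,3,4,6,7}→2  {1,4,5,6,7}→4  {2,3,4,6,7}→1  {3,4,5,6,7}→4
  6 left: {1,2,3,4,6,7}→3  {1,3,4,5,6,7}→10  {2,3,4,5,6,7}→5
  placing 0:b first → 18 extensions
  placing 5:y first → 3 extensions
total linear extensions = 21

21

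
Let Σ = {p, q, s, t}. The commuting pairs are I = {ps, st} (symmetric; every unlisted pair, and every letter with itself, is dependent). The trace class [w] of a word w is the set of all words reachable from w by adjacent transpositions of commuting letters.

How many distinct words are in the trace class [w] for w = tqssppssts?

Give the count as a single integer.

drop 0:t onto floor
drop 1:q onto {0:t}
drop 2:s onto {1:q}
drop 3:s onto {2:s}
drop 4:p onto {1:q}
drop 5:p onto {4:p}
drop 6:s onto {3:s}
drop 7:s onto {6:s}
drop 8:t onto {5:p}
drop 9:s onto {7:s}
ground layer = {0:t}
drop-orders for the pieces not yet dropped (sum over which currently-grounded one goes next):
  1 to go: {8} 1  {9} 1
  2 to go: {5,8} 1  {7,9} 1  {8,9} 2
  3 to go: {4,5,8} 1  {5,8,9} 3  {6,7,9} 1  {7,8,9} 3
  4 to go: {3,6,7,9} 1  {4,5,8,9} 4  {5,7,8,9} 6  {6,7,8,9} 4
  5 to go: {2,3,6,7,9} 1  {3,6,7,8,9} 5  {4,5,7,8,9} 10  {5,6,7,8,9} 10
  6 to go: {2,3,6,7,8,9} 6  {3,5,6,7,8,9} 15  {4,5,6,7,8,9} 20
  7 to go: {2,3,5,6,7,8,9} 21  {3,4,5,6,7,8,9} 35
  8 to go: {2,3,4,5,6,7,8,9} 56
  if 0:t drops first: 56 orders

56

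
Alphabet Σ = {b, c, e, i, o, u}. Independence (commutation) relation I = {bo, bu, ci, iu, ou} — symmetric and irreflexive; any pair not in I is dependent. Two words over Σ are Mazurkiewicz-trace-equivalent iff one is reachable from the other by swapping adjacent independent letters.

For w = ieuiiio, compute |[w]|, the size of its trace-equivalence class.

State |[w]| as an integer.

piece 0:i — minimal
piece 1:e rests on {0:i}
piece 2:u rests on {1:e}
piece 3:i rests on {1:e}
piece 4:i rests on {3:i}
piece 5:i rests on {4:i}
piece 6:o rests on {5:i}
minimal pieces: {0:i}
ways to finish when only these pieces remain (= sum over removing one remaining piece with nothing left below it):
  1 left: {2}→1  {6}→1
  2 left: {2,6}→2  {5,6}→1
  3 left: {2,5,6}→3  {4,5,6}→1
  4 left: {2,4,5,6}→4  {3,4,5,6}→1
  5 left: {2,3,4,5,6}→5
  placing 0:i first → 5 extensions

5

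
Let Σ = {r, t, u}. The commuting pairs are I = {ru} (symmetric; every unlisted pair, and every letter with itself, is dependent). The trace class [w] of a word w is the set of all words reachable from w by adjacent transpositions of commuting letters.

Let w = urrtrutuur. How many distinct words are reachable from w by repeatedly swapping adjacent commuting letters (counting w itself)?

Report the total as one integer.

18

#0=u has no predecessor
#1=r has no predecessor
#2=r depends on [1:r]
#3=t depends on [0:u, 2:r]
#4=r depends on [3:t]
#5=u depends on [3:t]
#6=t depends on [4:r, 5:u]
#7=u depends on [6:t]
#8=u depends on [7:u]
#9=r depends on [6:t]
sources: [0:u, 1:r]
N(rest) = Σ N(rest − s) over sources s of rest; N(one piece) = 1:
  size 1 → [8]=1  [9]=1
  size 2 → [7,8]=1  [8,9]=2
  size 3 → [7,8,9]=3
  size 4 → [6,7,8,9]=3
  size 5 → [4,6,7,8,9]=3  [5,6,7,8,9]=3
  size 6 → [4,5,6,7,8,9]=6
  size 7 → [3,4,5,6,7,8,9]=6
  size 8 → [0,3,4,5,6,7,8,9]=6  [2,3,4,5,6,7,8,9]=6
  first=0(u) contributes 6
  first=1(r) contributes 12
|[w]| = 18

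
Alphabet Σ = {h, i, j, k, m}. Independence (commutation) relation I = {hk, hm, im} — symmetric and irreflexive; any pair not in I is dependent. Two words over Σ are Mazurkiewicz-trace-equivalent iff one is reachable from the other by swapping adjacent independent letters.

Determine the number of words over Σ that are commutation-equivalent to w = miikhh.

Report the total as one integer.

12

drop 0:m onto floor
drop 1:i onto floor
drop 2:i onto {1:i}
drop 3:k onto {0:m, 2:i}
drop 4:h onto {2:i}
drop 5:h onto {4:h}
ground layer = {0:m, 1:i}
drop-orders for the pieces not yet dropped (sum over which currently-grounded one goes next):
  1 to go: {3} 1  {5} 1
  2 to go: {0,3} 1  {3,5} 2  {4,5} 1
  3 to go: {0,3,5} 3  {3,4,5} 3
  4 to go: {0,3,4,5} 6  {2,3,4,5} 3
  if 0:m drops first: 3 orders
  if 1:i drops first: 9 orders
heap linearizations: 12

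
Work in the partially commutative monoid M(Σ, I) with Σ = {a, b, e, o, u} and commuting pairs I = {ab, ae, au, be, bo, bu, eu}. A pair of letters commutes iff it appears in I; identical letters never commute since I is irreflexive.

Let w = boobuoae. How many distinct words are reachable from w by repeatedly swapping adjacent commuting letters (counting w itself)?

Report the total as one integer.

56

#0=b has no predecessor
#1=o has no predecessor
#2=o depends on [1:o]
#3=b depends on [0:b]
#4=u depends on [2:o]
#5=o depends on [4:u]
#6=a depends on [5:o]
#7=e depends on [5:o]
sources: [0:b, 1:o]
N(rest) = Σ N(rest − s) over sources s of rest; N(one piece) = 1:
  size 1 → [3]=1  [6]=1  [7]=1
  size 2 → [0,3]=1  [3,6]=2  [3,7]=2  [6,7]=2
  size 3 → [0,3,6]=3  [0,3,7]=3  [3,6,7]=6  [5,6,7]=2
  size 4 → [0,3,6,7]=12  [3,5,6,7]=8  [4,5,6,7]=2
  size 5 → [0,3,5,6,7]=20  [2,4,5,6,7]=2  [3,4,5,6,7]=10
  size 6 → [0,3,4,5,6,7]=30  [1,2,4,5,6,7]=2  [2,3,4,5,6,7]=12
  first=0(b) contributes 14
  first=1(o) contributes 42
|[w]| = 56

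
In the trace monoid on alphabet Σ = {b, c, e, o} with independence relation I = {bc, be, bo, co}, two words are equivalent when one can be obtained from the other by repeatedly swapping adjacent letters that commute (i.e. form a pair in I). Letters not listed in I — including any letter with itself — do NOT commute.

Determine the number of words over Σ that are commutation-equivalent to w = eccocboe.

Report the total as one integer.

piece 0:e — minimal
piece 1:c rests on {0:e}
piece 2:c rests on {1:c}
piece 3:o rests on {0:e}
piece 4:c rests on {2:c}
piece 5:b — minimal
piece 6:o rests on {3:o}
piece 7:e rests on {4:c, 6:o}
minimal pieces: {0:e, 5:b}
ways to finish when only these pieces remain (= sum over removing one remaining piece with nothing left below it):
  1 left: {5}→1  {7}→1
  2 left: {4,7}→1  {5,7}→2  {6,7}→1
  3 left: {2,4,7}→1  {3,6,7}→1  {4,5,7}→3  {4,6,7}→2  {5,6,7}→3
  4 left: {1,2,4,7}→1  {2,4,5,7}→4  {2,4,6,7}→3  {3,4,6,7}→3  {3,5,6,7}→4  {4,5,6,7}→8
  5 left: {1,2,4,5,7}→5  {1,2,4,6,7}→4  {2,3,4,6,7}→6  {2,4,5,6,7}→15  {3,4,5,6,7}→15
  6 left: {1,2,3,4,6,7}→10  {1,2,4,5,6,7}→24  {2,3,4,5,6,7}→36
  placing 0:e first → 70 extensions
  placing 5:b first → 10 extensions
total linear extensions = 80

80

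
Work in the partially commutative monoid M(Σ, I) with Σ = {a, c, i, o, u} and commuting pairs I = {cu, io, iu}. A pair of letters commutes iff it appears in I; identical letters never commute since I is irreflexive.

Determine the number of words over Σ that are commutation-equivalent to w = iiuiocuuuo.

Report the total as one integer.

drop 0:i onto floor
drop 1:i onto {0:i}
drop 2:u onto floor
drop 3:i onto {1:i}
drop 4:o onto {2:u}
drop 5:c onto {3:i, 4:o}
drop 6:u onto {4:o}
drop 7:u onto {6:u}
drop 8:u onto {7:u}
drop 9:o onto {5:c, 8:u}
ground layer = {0:i, 2:u}
drop-orders for the pieces not yet dropped (sum over which currently-grounded one goes next):
  1 to go: {9} 1
  2 to go: {5,9} 1  {8,9} 1
  3 to go: {3,5,9} 1  {5,8,9} 2  {7,8,9} 1
  4 to go: {1,3,5,9} 1  {3,5,8,9} 3  {5,7,8,9} 3  {6,7,8,9} 1
  5 to go: {0,1,3,5,9} 1  {1,3,5,8,9} 4  {3,5,7,8,9} 6  {5,6,7,8,9} 4
  6 to go: {0,1,3,5,8,9} 5  {1,3,5,7,8,9} 10  {3,5,6,7,8,9} 10  {4,5,6,7,8,9} 4
  7 to go: {0,1,3,5,7,8,9} 15  {1,3,5,6,7,8,9} 20  {2,4,5,6,7,8,9} 4  {3,4,5,6,7,8,9} 14
  8 to go: {0,1,3,5,6,7,8,9} 35  {1,3,4,5,6,7,8,9} 34  {2,3,4,5,6,7,8,9} 18
  if 0:i drops first: 52 orders
  if 2:u drops first: 69 orders
heap linearizations: 121

121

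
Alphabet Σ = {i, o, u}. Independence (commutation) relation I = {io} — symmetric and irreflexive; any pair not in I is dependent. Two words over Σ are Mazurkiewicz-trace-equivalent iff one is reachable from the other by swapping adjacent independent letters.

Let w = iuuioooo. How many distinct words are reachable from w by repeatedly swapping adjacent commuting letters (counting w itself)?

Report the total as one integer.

piece 0:i — minimal
piece 1:u rests on {0:i}
piece 2:u rests on {1:u}
piece 3:i rests on {2:u}
piece 4:o rests on {2:u}
piece 5:o rests on {4:o}
piece 6:o rests on {5:o}
piece 7:o rests on {6:o}
minimal pieces: {0:i}
ways to finish when only these pieces remain (= sum over removing one remaining piece with nothing left below it):
  1 left: {3}→1  {7}→1
  2 left: {3,7}→2  {6,7}→1
  3 left: {3,6,7}→3  {5,6,7}→1
  4 left: {3,5,6,7}→4  {4,5,6,7}→1
  5 left: {3,4,5,6,7}→5
  6 left: {2,3,4,5,6,7}→5
  placing 0:i first → 5 extensions

5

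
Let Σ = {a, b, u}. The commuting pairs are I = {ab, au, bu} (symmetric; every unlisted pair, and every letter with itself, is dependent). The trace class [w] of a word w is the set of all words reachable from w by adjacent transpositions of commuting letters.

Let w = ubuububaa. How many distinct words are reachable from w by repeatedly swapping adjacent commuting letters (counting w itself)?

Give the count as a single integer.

piece 0:u — minimal
piece 1:b — minimal
piece 2:u rests on {0:u}
piece 3:u rests on {2:u}
piece 4:b rests on {1:b}
piece 5:u rests on {3:u}
piece 6:b rests on {4:b}
piece 7:a — minimal
piece 8:a rests on {7:a}
minimal pieces: {0:u, 1:b, 7:a}
ways to finish when only these pieces remain (= sum over removing one remaining piece with nothing left below it):
  1 left: {5}→1  {6}→1  {8}→1
  2 left: {3,5}→1  {4,6}→1  {5,6}→2  {5,8}→2  {6,8}→2  {7,8}→1
  3 left: {1,4,6}→1  {2,3,5}→1  {3,5,6}→3  {3,5,8}→3  {4,5,6}→3  {4,6,8}→3  {5,6,8}→6  {5,7,8}→3  {6,7,8}→3
  4 left: {0,2,3,5}→1  {1,4,5,6}→4  {1,4,6,8}→4  {2,3,5,6}→4  {2,3,5,8}→4  {3,4,5,6}→6  {3,5,6,8}→12  {3,5,7,8}→6  {4,5,6,8}→12  {4,6,7,8}→6  {5,6,7,8}→12
  5 left: {0,2,3,5,6}→5  {0,2,3,5,8}→5  {1,3,4,5,6}→10  {1,4,5,6,8}→20  {1,4,6,7,8}→10  {2,3,4,5,6}→10  {2,3,5,6,8}→20  {2,3,5,7,8}→10  {3,4,5,6,8}→30  {3,5,6,7,8}→30  {4,5,6,7,8}→30
  6 left: {0,2,3,4,5,6}→15  {0,2,3,5,6,8}→30  {0,2,3,5,7,8}→15  {1,2,3,4,5,6}→20  {1,3,4,5,6,8}→60  {1,4,5,6,7,8}→60  {2,3,4,5,6,8}→60  {2,3,5,6,7,8}→60  {3,4,5,6,7,8}→90
  7 left: {0,1,2,3,4,5,6}→35  {0,2,3,4,5,6,8}→105  {0,2,3,5,6,7,8}→105  {1,2,3,4,5,6,8}→140  {1,3,4,5,6,7,8}→210  {2,3,4,5,6,7,8}→210
  placing 0:u first → 560 extensions
  placing 1:b first → 420 extensions
  placing 7:a first → 280 extensions
total linear extensions = 1260

1260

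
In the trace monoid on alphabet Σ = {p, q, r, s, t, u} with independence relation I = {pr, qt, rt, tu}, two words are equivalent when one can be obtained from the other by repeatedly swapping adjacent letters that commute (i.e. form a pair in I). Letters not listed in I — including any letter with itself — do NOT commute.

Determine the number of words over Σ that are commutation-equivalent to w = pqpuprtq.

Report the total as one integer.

#0=p has no predecessor
#1=q depends on [0:p]
#2=p depends on [1:q]
#3=u depends on [2:p]
#4=p depends on [3:u]
#5=r depends on [3:u]
#6=t depends on [4:p]
#7=q depends on [4:p, 5:r]
sources: [0:p]
N(rest) = Σ N(rest − s) over sources s of rest; N(one piece) = 1:
  size 1 → [6]=1  [7]=1
  size 2 → [5,7]=1  [6,7]=2
  size 3 → [4,6,7]=2  [5,6,7]=3
  size 4 → [4,5,6,7]=5
  size 5 → [3,4,5,6,7]=5
  size 6 → [2,3,4,5,6,7]=5
  first=0(p) contributes 5

5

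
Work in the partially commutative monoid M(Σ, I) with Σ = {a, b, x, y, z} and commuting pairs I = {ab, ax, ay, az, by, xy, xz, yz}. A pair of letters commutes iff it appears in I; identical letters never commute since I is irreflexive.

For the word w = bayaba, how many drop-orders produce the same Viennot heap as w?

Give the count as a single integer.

60

drop 0:b onto floor
drop 1:a onto floor
drop 2:y onto floor
drop 3:a onto {1:a}
drop 4:b onto {0:b}
drop 5:a onto {3:a}
ground layer = {0:b, 1:a, 2:y}
drop-orders for the pieces not yet dropped (sum over which currently-grounded one goes next):
  1 to go: {2} 1  {4} 1  {5} 1
  2 to go: {0,4} 1  {2,4} 2  {2,5} 2  {3,5} 1  {4,5} 2
  3 to go: {0,2,4} 3  {0,4,5} 3  {1,3,5} 1  {2,3,5} 3  {2,4,5} 6  {3,4,5} 3
  4 to go: {0,2,4,5} 12  {0,3,4,5} 6  {1,2,3,5} 4  {1,3,4,5} 4  {2,3,4,5} 12
  if 0:b drops first: 20 orders
  if 1:a drops first: 30 orders
  if 2:y drops first: 10 orders
heap linearizations: 60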